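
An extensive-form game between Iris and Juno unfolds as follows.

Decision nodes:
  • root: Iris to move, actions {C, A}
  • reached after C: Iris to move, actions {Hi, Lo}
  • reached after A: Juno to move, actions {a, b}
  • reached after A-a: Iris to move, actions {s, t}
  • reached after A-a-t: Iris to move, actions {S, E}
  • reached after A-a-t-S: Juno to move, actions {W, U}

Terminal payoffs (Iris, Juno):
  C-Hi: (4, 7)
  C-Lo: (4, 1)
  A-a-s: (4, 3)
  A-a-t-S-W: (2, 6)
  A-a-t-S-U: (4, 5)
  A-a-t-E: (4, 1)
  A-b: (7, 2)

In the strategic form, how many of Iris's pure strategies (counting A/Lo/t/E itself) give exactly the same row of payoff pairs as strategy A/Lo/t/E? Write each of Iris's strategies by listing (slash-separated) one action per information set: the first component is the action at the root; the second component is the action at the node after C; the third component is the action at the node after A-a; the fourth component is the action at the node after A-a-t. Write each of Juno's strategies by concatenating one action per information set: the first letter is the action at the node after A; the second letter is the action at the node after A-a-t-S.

2

Row for A/Lo/t/E (columns aW, aU, bW, bU): (4,1) (4,1) (7,2) (7,2).
Under A/Lo/t/E, Iris's choice at the node after C can never be reached regardless of what Juno does, so varying those choices leaves every outcome unchanged.
Holding the reachable choices fixed and varying the unreachable one freely already gives 2 equivalent strategies.
No other strategy reproduces this row, so those 2 are the full class: A/Hi/t/E, A/Lo/t/E.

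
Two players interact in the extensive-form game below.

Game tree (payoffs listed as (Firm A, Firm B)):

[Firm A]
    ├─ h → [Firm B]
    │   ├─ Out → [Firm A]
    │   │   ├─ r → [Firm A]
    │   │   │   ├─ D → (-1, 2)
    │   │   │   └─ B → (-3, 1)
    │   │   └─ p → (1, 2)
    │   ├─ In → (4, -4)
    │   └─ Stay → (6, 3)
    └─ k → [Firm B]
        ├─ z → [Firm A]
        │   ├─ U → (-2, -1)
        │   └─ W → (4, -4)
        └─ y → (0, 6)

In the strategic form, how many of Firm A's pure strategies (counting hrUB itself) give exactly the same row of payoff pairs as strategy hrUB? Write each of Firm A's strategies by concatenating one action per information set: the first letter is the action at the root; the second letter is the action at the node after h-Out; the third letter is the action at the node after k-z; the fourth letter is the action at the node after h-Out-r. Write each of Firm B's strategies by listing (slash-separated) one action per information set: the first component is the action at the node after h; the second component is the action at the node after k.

Row for hrUB (columns Out/z, Out/y, In/z, In/y, Stay/z, Stay/y): (-3,1) (-3,1) (4,-4) (4,-4) (6,3) (6,3).
Under hrUB, Firm A's choice at the node after k-z can never be reached regardless of what Firm B does, so varying those choices leaves every outcome unchanged.
Holding the reachable choices fixed and varying the unreachable one freely already gives 2 equivalent strategies.
No other strategy reproduces this row, so those 2 are the full class: hrUB, hrWB.

2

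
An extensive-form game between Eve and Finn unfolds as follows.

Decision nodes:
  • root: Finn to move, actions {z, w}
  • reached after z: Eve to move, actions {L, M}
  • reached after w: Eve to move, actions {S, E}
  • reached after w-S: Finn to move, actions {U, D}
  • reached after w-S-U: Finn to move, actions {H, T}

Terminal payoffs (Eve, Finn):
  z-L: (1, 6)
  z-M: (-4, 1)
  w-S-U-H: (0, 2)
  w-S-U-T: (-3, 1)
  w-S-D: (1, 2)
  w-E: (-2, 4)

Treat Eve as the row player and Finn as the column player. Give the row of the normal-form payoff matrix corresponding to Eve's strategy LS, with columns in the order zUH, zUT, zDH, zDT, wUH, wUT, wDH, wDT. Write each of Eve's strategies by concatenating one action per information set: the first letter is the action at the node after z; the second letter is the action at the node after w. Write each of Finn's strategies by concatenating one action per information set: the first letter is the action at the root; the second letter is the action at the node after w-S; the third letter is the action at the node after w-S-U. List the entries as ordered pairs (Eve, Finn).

vs zUH: Finn plays z → Eve plays L at [z] → (1, 6)
vs zUT: Finn plays z → Eve plays L at [z] → (1, 6)
vs zDH: Finn plays z → Eve plays L at [z] → (1, 6)
vs zDT: Finn plays z → Eve plays L at [z] → (1, 6)
vs wUH: Finn plays w → Eve plays S at [w] → Finn plays U at [w-S] → Finn plays H at [w-S-U] → (0, 2)
vs wUT: Finn plays w → Eve plays S at [w] → Finn plays U at [w-S] → Finn plays T at [w-S-U] → (-3, 1)
vs wDH: Finn plays w → Eve plays S at [w] → Finn plays D at [w-S] → (1, 2)
vs wDT: Finn plays w → Eve plays S at [w] → Finn plays D at [w-S] → (1, 2)

(1,6) (1,6) (1,6) (1,6) (0,2) (-3,1) (1,2) (1,2)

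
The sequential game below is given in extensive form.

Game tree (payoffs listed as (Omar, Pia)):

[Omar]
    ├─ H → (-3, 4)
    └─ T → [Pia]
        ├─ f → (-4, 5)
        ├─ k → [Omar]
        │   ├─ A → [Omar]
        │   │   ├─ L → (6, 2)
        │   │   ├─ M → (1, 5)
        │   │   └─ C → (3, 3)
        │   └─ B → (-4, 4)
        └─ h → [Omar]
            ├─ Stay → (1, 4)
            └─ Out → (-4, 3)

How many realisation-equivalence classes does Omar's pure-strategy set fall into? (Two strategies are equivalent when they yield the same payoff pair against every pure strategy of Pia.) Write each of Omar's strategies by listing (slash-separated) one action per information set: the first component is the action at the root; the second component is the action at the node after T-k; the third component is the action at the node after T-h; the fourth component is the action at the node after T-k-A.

Omar has 24 pure strategies: H/A/Stay/L, H/A/Stay/M, H/A/Stay/C, H/A/Out/L, H/A/Out/M, H/A/Out/C, H/B/Stay/L, H/B/Stay/M, H/B/Stay/C, H/B/Out/L, H/B/Out/M, H/B/Out/C, T/A/Stay/L, T/A/Stay/M, T/A/Stay/C, T/A/Out/L, T/A/Out/M, T/A/Out/C, T/B/Stay/L, T/B/Stay/M, T/B/Stay/C, T/B/Out/L, T/B/Out/M, T/B/Out/C. Columns: f, k, h.
{H/A/Stay/L, H/A/Stay/M, H/A/Stay/C, H/A/Out/L, H/A/Out/M, H/A/Out/C, H/B/Stay/L, H/B/Stay/M, H/B/Stay/C, H/B/Out/L, H/B/Out/M, H/B/Out/C} → row (-3,4) (-3,4) (-3,4)
{T/A/Stay/L} → row (-4,5) (6,2) (1,4)
{T/A/Stay/M} → row (-4,5) (1,5) (1,4)
{T/A/Stay/C} → row (-4,5) (3,3) (1,4)
{T/A/Out/L} → row (-4,5) (6,2) (-4,3)
{T/A/Out/M} → row (-4,5) (1,5) (-4,3)
{T/A/Out/C} → row (-4,5) (3,3) (-4,3)
{T/B/Stay/L, T/B/Stay/M, T/B/Stay/C} → row (-4,5) (-4,4) (1,4)
{T/B/Out/L, T/B/Out/M, T/B/Out/C} → row (-4,5) (-4,4) (-4,3)
That's 9 distinct rows out of 24 strategies.

9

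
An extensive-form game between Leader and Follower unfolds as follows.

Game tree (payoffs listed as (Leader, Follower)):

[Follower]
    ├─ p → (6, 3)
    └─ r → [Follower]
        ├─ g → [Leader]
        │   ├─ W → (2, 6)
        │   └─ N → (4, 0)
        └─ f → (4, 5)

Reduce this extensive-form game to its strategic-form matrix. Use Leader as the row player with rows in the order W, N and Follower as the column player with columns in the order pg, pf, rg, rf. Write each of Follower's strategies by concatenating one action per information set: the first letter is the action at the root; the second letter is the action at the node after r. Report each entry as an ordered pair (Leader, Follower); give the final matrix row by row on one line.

Row W: pg→(6,3), pf→(6,3), rg→(2,6), rf→(4,5)
Row N: pg→(6,3), pf→(6,3), rg→(4,0), rf→(4,5)

W: (6,3) (6,3) (2,6) (4,5) | N: (6,3) (6,3) (4,0) (4,5)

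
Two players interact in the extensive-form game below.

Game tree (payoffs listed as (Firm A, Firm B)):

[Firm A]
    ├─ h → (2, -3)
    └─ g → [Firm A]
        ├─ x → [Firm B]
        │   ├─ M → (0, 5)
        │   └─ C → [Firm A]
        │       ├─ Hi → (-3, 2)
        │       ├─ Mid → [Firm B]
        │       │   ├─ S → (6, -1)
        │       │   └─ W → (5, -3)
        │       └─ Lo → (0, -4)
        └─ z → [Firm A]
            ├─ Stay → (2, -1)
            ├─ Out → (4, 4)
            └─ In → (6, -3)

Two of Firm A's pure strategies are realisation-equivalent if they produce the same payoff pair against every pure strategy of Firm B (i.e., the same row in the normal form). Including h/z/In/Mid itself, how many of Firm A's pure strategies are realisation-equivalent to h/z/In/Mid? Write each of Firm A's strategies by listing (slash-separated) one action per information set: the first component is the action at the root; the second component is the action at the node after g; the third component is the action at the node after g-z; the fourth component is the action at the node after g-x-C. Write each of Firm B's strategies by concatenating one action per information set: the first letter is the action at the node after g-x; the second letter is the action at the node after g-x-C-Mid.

18

Row for h/z/In/Mid (columns MS, MW, CS, CW): (2,-3) (2,-3) (2,-3) (2,-3).
Under h/z/In/Mid, Firm A's choice at the node after g and at the node after g-z and at the node after g-x-C can never be reached regardless of what Firm B does, so varying those choices leaves every outcome unchanged.
Holding the reachable choices fixed and varying the unreachable ones freely already gives 2 × 3 × 3 = 18 equivalent strategies.
No other strategy reproduces this row, so those 18 are the full class: h/x/Stay/Hi, h/x/Stay/Mid, h/x/Stay/Lo, h/x/Out/Hi, h/x/Out/Mid, h/x/Out/Lo, h/x/In/Hi, h/x/In/Mid, h/x/In/Lo, h/z/Stay/Hi, h/z/Stay/Mid, h/z/Stay/Lo, h/z/Out/Hi, h/z/Out/Mid, h/z/Out/Lo, h/z/In/Hi, h/z/In/Mid, h/z/In/Lo.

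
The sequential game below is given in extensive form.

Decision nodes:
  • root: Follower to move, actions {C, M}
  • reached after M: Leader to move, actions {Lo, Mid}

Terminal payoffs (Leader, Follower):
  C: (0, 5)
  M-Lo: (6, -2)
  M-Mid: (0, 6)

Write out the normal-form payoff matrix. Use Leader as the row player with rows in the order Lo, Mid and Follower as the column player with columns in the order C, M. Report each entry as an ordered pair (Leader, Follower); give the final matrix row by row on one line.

Lo: (0,5) (6,-2) | Mid: (0,5) (0,6)

            C        M
  Lo    (0,5)   (6,-2)
 Mid    (0,5)    (0,6)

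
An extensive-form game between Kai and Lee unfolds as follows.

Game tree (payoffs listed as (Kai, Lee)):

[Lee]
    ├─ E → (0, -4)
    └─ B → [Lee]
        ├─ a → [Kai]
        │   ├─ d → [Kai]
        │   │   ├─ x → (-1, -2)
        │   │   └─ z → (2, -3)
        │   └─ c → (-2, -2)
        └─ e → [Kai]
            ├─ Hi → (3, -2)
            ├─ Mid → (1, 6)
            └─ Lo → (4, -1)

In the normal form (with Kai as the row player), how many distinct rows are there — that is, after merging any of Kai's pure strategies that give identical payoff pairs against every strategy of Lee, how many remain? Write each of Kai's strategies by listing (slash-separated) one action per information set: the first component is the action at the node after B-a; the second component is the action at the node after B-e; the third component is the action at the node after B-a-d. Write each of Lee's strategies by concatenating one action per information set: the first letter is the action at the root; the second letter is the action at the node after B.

Kai has 12 pure strategies: d/Hi/x, d/Hi/z, d/Mid/x, d/Mid/z, d/Lo/x, d/Lo/z, c/Hi/x, c/Hi/z, c/Mid/x, c/Mid/z, c/Lo/x, c/Lo/z. Columns: Ea, Ee, Ba, Be.
{d/Hi/x} → row (0,-4) (0,-4) (-1,-2) (3,-2)
{d/Hi/z} → row (0,-4) (0,-4) (2,-3) (3,-2)
{d/Mid/x} → row (0,-4) (0,-4) (-1,-2) (1,6)
{d/Mid/z} → row (0,-4) (0,-4) (2,-3) (1,6)
{d/Lo/x} → row (0,-4) (0,-4) (-1,-2) (4,-1)
{d/Lo/z} → row (0,-4) (0,-4) (2,-3) (4,-1)
{c/Hi/x, c/Hi/z} → row (0,-4) (0,-4) (-2,-2) (3,-2)
{c/Mid/x, c/Mid/z} → row (0,-4) (0,-4) (-2,-2) (1,6)
{c/Lo/x, c/Lo/z} → row (0,-4) (0,-4) (-2,-2) (4,-1)
That's 9 distinct rows out of 12 strategies.

9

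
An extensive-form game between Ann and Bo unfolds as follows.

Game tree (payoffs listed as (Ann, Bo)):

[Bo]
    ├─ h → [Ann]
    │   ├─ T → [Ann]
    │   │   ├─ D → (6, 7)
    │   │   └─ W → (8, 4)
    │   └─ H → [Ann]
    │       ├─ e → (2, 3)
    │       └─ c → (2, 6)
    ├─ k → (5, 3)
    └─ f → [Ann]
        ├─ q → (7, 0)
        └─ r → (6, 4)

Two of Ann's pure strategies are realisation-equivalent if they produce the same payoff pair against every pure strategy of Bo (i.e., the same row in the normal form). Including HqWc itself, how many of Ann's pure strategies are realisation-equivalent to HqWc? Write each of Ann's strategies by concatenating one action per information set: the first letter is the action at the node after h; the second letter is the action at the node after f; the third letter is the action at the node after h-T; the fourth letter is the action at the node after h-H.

2

Row for HqWc (columns h, k, f): (2,6) (5,3) (7,0).
Under HqWc, Ann's choice at the node after h-T can never be reached regardless of what Bo does, so varying those choices leaves every outcome unchanged.
Holding the reachable choices fixed and varying the unreachable one freely already gives 2 equivalent strategies.
No other strategy reproduces this row, so those 2 are the full class: HqDc, HqWc.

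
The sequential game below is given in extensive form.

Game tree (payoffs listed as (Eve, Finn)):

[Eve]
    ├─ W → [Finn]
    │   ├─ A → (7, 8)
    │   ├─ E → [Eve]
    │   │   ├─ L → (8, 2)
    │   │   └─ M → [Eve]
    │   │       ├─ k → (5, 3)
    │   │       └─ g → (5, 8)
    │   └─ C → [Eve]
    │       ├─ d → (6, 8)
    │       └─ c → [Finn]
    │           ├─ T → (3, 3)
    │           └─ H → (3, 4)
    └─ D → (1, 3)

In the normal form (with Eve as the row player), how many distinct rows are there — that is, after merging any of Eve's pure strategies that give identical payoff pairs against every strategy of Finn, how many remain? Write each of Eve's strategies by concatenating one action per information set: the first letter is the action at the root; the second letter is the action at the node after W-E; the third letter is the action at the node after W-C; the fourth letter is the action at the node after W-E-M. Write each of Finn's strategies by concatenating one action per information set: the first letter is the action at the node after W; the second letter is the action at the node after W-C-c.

Eve has 16 pure strategies: WLdk, WLdg, WLck, WLcg, WMdk, WMdg, WMck, WMcg, DLdk, DLdg, DLck, DLcg, DMdk, DMdg, DMck, DMcg. Columns: AT, AH, ET, EH, CT, CH.
{WLdk, WLdg} → row (7,8) (7,8) (8,2) (8,2) (6,8) (6,8)
{WLck, WLcg} → row (7,8) (7,8) (8,2) (8,2) (3,3) (3,4)
{WMdk} → row (7,8) (7,8) (5,3) (5,3) (6,8) (6,8)
{WMdg} → row (7,8) (7,8) (5,8) (5,8) (6,8) (6,8)
{WMck} → row (7,8) (7,8) (5,3) (5,3) (3,3) (3,4)
{WMcg} → row (7,8) (7,8) (5,8) (5,8) (3,3) (3,4)
{DLdk, DLdg, DLck, DLcg, DMdk, DMdg, DMck, DMcg} → row (1,3) (1,3) (1,3) (1,3) (1,3) (1,3)
That's 7 distinct rows out of 16 strategies.

7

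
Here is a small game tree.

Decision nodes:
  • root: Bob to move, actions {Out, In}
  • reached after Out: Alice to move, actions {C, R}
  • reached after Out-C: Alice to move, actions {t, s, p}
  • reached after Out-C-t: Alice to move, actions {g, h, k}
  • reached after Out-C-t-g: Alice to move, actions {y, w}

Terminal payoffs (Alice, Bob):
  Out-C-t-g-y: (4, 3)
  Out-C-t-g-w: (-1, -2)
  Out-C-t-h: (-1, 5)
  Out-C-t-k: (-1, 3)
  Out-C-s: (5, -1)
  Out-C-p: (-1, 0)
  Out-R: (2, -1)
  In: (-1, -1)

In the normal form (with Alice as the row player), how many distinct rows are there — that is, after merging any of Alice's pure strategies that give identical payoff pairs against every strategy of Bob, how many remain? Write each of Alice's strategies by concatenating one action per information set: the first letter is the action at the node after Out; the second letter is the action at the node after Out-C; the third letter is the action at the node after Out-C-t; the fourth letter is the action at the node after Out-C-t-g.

7

Alice has 36 pure strategies: Ctgy, Ctgw, Cthy, Cthw, Ctky, Ctkw, Csgy, Csgw, Cshy, Cshw, Csky, Cskw, Cpgy, Cpgw, Cphy, Cphw, Cpky, Cpkw, Rtgy, Rtgw, Rthy, Rthw, Rtky, Rtkw, Rsgy, Rsgw, Rshy, Rshw, Rsky, Rskw, Rpgy, Rpgw, Rphy, Rphw, Rpky, Rpkw. Columns: Out, In.
{Ctgy} → row (4,3) (-1,-1)
{Ctgw} → row (-1,-2) (-1,-1)
{Cthy, Cthw} → row (-1,5) (-1,-1)
{Ctky, Ctkw} → row (-1,3) (-1,-1)
{Csgy, Csgw, Cshy, Cshw, Csky, Cskw} → row (5,-1) (-1,-1)
{Cpgy, Cpgw, Cphy, Cphw, Cpky, Cpkw} → row (-1,0) (-1,-1)
{Rtgy, Rtgw, Rthy, Rthw, Rtky, Rtkw, Rsgy, Rsgw, Rshy, Rshw, Rsky, Rskw, Rpgy, Rpgw, Rphy, Rphw, Rpky, Rpkw} → row (2,-1) (-1,-1)
That's 7 distinct rows out of 36 strategies.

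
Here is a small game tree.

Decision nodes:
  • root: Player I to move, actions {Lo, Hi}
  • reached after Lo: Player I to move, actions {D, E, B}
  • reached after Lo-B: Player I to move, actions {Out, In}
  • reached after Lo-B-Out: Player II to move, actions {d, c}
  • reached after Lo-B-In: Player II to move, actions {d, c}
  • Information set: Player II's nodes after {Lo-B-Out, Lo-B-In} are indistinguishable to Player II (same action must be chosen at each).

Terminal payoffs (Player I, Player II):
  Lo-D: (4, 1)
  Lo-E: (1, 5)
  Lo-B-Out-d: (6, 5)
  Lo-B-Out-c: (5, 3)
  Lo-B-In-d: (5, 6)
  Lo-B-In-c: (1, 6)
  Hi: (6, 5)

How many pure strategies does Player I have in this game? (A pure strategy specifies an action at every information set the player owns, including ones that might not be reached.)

Player I owns the root with actions {Lo, Hi} — two choices.
Player I owns the node after Lo with actions {D, E, B} — three choices.
Player I owns the node after Lo-B with actions {Out, In} — two choices.
A pure strategy fixes one action at each information set independently, so the count is the product 2 × 3 × 2 = 12.
(For reference, Player II has 2 pure strategies, giving a 12×2 normal-form matrix.)

12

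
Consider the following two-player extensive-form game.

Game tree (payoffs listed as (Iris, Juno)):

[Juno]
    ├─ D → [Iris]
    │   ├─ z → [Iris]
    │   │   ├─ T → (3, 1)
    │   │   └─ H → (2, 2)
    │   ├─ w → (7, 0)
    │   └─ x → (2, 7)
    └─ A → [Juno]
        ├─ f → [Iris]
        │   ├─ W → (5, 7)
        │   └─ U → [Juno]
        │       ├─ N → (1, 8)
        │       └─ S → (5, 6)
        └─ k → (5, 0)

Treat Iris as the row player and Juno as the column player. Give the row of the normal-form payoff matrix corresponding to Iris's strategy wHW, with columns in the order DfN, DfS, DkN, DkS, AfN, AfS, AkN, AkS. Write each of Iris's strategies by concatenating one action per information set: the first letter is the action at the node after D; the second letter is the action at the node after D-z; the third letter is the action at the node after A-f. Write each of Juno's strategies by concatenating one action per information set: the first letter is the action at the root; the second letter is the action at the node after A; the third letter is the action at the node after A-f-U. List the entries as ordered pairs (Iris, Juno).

vs DfN: Juno plays D → Iris plays w at [D] → (7, 0)
vs DfS: Juno plays D → Iris plays w at [D] → (7, 0)
vs DkN: Juno plays D → Iris plays w at [D] → (7, 0)
vs DkS: Juno plays D → Iris plays w at [D] → (7, 0)
vs AfN: Juno plays A → Juno plays f at [A] → Iris plays W at [A-f] → (5, 7)
vs AfS: Juno plays A → Juno plays f at [A] → Iris plays W at [A-f] → (5, 7)
vs AkN: Juno plays A → Juno plays k at [A] → (5, 0)
vs AkS: Juno plays A → Juno plays k at [A] → (5, 0)

(7,0) (7,0) (7,0) (7,0) (5,7) (5,7) (5,0) (5,0)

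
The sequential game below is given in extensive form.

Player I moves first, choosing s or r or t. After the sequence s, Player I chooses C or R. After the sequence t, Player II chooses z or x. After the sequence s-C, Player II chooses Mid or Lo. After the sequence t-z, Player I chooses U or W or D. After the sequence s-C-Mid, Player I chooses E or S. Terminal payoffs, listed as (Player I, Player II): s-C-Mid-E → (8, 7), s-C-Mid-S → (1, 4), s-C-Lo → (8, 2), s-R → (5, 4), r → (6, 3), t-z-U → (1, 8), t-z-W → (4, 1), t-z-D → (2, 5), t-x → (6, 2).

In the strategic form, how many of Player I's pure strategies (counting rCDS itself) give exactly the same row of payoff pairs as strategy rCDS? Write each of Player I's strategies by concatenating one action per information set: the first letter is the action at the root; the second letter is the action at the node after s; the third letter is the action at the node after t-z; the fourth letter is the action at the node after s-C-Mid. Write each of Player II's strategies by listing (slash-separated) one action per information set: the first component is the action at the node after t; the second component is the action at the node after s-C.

12

Row for rCDS (columns z/Mid, z/Lo, x/Mid, x/Lo): (6,3) (6,3) (6,3) (6,3).
Under rCDS, Player I's choice at the node after s and at the node after t-z and at the node after s-C-Mid can never be reached regardless of what Player II does, so varying those choices leaves every outcome unchanged.
Holding the reachable choices fixed and varying the unreachable ones freely already gives 2 × 3 × 2 = 12 equivalent strategies.
No other strategy reproduces this row, so those 12 are the full class: rCUE, rCUS, rCWE, rCWS, rCDE, rCDS, rRUE, rRUS, rRWE, rRWS, rRDE, rRDS.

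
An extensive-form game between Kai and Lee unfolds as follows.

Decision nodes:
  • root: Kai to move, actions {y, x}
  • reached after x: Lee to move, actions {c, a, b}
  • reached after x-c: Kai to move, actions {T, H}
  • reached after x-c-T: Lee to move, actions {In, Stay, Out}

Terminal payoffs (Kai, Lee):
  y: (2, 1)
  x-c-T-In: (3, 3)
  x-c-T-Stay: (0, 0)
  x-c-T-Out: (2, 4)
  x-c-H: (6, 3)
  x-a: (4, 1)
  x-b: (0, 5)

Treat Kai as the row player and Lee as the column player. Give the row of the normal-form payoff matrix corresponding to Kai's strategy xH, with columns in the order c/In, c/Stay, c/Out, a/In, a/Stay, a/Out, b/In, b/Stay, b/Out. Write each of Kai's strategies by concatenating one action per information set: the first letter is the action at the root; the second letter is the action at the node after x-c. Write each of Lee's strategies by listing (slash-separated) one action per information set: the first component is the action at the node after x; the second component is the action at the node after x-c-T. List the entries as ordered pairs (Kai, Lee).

vs c/In: Kai plays x → Lee plays c at [x] → Kai plays H at [x-c] → (6, 3)
vs c/Stay: Kai plays x → Lee plays c at [x] → Kai plays H at [x-c] → (6, 3)
vs c/Out: Kai plays x → Lee plays c at [x] → Kai plays H at [x-c] → (6, 3)
vs a/In: Kai plays x → Lee plays a at [x] → (4, 1)
vs a/Stay: Kai plays x → Lee plays a at [x] → (4, 1)
vs a/Out: Kai plays x → Lee plays a at [x] → (4, 1)
vs b/In: Kai plays x → Lee plays b at [x] → (0, 5)
vs b/Stay: Kai plays x → Lee plays b at [x] → (0, 5)
vs b/Out: Kai plays x → Lee plays b at [x] → (0, 5)

(6,3) (6,3) (6,3) (4,1) (4,1) (4,1) (0,5) (0,5) (0,5)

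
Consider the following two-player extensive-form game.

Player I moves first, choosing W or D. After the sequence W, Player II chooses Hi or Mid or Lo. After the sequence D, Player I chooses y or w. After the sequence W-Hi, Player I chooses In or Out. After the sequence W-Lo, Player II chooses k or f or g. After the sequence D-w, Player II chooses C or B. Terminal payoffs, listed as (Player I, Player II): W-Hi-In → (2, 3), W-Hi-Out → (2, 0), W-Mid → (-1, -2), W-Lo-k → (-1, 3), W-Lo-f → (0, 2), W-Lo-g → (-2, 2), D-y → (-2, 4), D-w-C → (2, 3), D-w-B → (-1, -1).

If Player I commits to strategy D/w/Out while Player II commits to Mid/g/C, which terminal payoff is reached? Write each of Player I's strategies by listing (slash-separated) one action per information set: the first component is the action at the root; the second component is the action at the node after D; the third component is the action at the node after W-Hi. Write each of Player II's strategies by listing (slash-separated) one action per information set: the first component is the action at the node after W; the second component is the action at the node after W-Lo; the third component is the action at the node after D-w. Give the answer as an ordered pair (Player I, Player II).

Trace the play path from the root:
  Player I plays D
  Player I plays w at [D]
  Player II plays C at [D-w]
→ terminal payoff (2, 3).
(Player I's choice at the node after W-Hi is never reached on this path, so it doesn't affect the outcome.)

(2, 3)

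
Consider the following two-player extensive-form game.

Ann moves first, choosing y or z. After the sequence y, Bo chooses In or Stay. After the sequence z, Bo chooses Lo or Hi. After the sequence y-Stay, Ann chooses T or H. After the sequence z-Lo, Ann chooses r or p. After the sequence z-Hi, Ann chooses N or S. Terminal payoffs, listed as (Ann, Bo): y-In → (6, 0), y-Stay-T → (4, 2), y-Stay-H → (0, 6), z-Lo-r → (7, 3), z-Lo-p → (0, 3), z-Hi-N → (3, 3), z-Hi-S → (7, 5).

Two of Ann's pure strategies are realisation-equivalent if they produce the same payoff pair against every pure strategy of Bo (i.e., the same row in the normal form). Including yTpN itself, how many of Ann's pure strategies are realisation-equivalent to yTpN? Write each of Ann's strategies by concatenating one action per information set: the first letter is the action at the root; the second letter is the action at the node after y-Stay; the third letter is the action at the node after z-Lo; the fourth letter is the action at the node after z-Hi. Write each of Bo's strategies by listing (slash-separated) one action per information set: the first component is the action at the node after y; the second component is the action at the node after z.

4

Row for yTpN (columns In/Lo, In/Hi, Stay/Lo, Stay/Hi): (6,0) (6,0) (4,2) (4,2).
Under yTpN, Ann's choice at the node after z-Lo and at the node after z-Hi can never be reached regardless of what Bo does, so varying those choices leaves every outcome unchanged.
Holding the reachable choices fixed and varying the unreachable ones freely already gives 2 × 2 = 4 equivalent strategies.
No other strategy reproduces this row, so those 4 are the full class: yTrN, yTrS, yTpN, yTpS.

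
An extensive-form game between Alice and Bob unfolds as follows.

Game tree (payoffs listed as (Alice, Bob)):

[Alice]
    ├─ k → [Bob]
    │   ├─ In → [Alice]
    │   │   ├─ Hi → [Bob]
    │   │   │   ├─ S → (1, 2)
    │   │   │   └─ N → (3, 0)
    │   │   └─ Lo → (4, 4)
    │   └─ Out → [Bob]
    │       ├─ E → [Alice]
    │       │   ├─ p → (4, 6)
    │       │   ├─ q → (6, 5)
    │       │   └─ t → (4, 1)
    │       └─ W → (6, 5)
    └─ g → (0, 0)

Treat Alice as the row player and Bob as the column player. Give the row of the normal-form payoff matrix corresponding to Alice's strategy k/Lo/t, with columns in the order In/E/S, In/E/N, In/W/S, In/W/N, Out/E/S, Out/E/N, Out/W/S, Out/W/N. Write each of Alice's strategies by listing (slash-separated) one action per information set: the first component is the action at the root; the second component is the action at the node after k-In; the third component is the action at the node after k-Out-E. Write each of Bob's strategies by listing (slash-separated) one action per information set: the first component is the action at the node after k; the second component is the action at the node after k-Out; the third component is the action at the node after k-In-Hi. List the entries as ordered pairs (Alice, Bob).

vs In/E/S: Alice plays k → Bob plays In at [k] → Alice plays Lo at [k-In] → (4, 4)
vs In/E/N: Alice plays k → Bob plays In at [k] → Alice plays Lo at [k-In] → (4, 4)
vs In/W/S: Alice plays k → Bob plays In at [k] → Alice plays Lo at [k-In] → (4, 4)
vs In/W/N: Alice plays k → Bob plays In at [k] → Alice plays Lo at [k-In] → (4, 4)
vs Out/E/S: Alice plays k → Bob plays Out at [k] → Bob plays E at [k-Out] → Alice plays t at [k-Out-E] → (4, 1)
vs Out/E/N: Alice plays k → Bob plays Out at [k] → Bob plays E at [k-Out] → Alice plays t at [k-Out-E] → (4, 1)
vs Out/W/S: Alice plays k → Bob plays Out at [k] → Bob plays W at [k-Out] → (6, 5)
vs Out/W/N: Alice plays k → Bob plays Out at [k] → Bob plays W at [k-Out] → (6, 5)

(4,4) (4,4) (4,4) (4,4) (4,1) (4,1) (6,5) (6,5)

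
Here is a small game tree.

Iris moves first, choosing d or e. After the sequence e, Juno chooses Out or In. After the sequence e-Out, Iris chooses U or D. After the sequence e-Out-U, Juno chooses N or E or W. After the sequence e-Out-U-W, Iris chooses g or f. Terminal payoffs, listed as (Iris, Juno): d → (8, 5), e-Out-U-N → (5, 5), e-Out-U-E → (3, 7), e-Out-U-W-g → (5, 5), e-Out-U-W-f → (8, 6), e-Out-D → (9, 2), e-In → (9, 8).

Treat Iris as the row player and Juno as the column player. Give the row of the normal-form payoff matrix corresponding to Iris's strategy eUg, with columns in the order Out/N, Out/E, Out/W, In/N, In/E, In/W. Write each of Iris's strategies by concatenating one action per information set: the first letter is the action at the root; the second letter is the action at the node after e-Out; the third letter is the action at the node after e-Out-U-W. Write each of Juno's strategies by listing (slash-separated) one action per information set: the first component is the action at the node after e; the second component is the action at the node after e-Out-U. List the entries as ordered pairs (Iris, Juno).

(5,5) (3,7) (5,5) (9,8) (9,8) (9,8)

vs Out/N: Iris plays e → Juno plays Out at [e] → Iris plays U at [e-Out] → Juno plays N at [e-Out-U] → (5, 5)
vs Out/E: Iris plays e → Juno plays Out at [e] → Iris plays U at [e-Out] → Juno plays E at [e-Out-U] → (3, 7)
vs Out/W: Iris plays e → Juno plays Out at [e] → Iris plays U at [e-Out] → Juno plays W at [e-Out-U] → Iris plays g at [e-Out-U-W] → (5, 5)
vs In/N: Iris plays e → Juno plays In at [e] → (9, 8)
vs In/E: Iris plays e → Juno plays In at [e] → (9, 8)
vs In/W: Iris plays e → Juno plays In at [e] → (9, 8)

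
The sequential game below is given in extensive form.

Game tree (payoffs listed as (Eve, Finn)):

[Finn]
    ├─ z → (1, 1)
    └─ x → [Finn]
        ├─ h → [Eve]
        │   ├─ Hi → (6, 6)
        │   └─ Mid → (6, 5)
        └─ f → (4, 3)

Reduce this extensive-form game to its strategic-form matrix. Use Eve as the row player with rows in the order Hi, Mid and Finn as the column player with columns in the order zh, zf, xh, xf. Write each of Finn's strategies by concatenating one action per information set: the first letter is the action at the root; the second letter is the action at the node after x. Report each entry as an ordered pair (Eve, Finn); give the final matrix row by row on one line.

Hi: (1,1) (1,1) (6,6) (4,3) | Mid: (1,1) (1,1) (6,5) (4,3)

           zh       zf       xh       xf
  Hi    (1,1)    (1,1)    (6,6)    (4,3)
 Mid    (1,1)    (1,1)    (6,5)    (4,3)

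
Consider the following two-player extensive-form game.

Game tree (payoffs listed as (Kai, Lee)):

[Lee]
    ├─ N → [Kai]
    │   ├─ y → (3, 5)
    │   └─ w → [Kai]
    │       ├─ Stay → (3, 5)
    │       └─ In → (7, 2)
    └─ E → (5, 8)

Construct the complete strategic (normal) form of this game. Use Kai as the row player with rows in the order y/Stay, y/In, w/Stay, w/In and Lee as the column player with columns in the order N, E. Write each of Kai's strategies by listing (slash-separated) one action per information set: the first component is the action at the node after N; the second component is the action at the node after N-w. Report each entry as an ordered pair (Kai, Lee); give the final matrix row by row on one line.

y/Stay: (3,5) (5,8) | y/In: (3,5) (5,8) | w/Stay: (3,5) (5,8) | w/In: (7,2) (5,8)

              N        E
y/Stay    (3,5)    (5,8)
  y/In    (3,5)    (5,8)
w/Stay    (3,5)    (5,8)
  w/In    (7,2)    (5,8)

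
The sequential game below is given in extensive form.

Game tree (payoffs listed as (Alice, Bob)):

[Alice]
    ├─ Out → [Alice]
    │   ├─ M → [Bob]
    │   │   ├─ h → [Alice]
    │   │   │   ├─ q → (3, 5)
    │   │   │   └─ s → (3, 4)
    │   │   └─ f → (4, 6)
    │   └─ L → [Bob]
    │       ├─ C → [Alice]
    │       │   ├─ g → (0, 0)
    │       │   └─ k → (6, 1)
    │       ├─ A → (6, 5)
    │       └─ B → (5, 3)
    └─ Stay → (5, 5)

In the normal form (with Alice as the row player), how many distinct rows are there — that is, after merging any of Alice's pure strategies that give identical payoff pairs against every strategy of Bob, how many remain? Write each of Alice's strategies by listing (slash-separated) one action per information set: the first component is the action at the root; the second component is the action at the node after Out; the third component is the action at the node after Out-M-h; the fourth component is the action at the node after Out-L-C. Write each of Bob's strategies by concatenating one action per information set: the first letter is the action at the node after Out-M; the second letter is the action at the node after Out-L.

5

Alice has 16 pure strategies: Out/M/q/g, Out/M/q/k, Out/M/s/g, Out/M/s/k, Out/L/q/g, Out/L/q/k, Out/L/s/g, Out/L/s/k, Stay/M/q/g, Stay/M/q/k, Stay/M/s/g, Stay/M/s/k, Stay/L/q/g, Stay/L/q/k, Stay/L/s/g, Stay/L/s/k. Columns: hC, hA, hB, fC, fA, fB.
{Out/M/q/g, Out/M/q/k} → row (3,5) (3,5) (3,5) (4,6) (4,6) (4,6)
{Out/M/s/g, Out/M/s/k} → row (3,4) (3,4) (3,4) (4,6) (4,6) (4,6)
{Out/L/q/g, Out/L/s/g} → row (0,0) (6,5) (5,3) (0,0) (6,5) (5,3)
{Out/L/q/k, Out/L/s/k} → row (6,1) (6,5) (5,3) (6,1) (6,5) (5,3)
{Stay/M/q/g, Stay/M/q/k, Stay/M/s/g, Stay/M/s/k, Stay/L/q/g, Stay/L/q/k, Stay/L/s/g, Stay/L/s/k} → row (5,5) (5,5) (5,5) (5,5) (5,5) (5,5)
That's 5 distinct rows out of 16 strategies.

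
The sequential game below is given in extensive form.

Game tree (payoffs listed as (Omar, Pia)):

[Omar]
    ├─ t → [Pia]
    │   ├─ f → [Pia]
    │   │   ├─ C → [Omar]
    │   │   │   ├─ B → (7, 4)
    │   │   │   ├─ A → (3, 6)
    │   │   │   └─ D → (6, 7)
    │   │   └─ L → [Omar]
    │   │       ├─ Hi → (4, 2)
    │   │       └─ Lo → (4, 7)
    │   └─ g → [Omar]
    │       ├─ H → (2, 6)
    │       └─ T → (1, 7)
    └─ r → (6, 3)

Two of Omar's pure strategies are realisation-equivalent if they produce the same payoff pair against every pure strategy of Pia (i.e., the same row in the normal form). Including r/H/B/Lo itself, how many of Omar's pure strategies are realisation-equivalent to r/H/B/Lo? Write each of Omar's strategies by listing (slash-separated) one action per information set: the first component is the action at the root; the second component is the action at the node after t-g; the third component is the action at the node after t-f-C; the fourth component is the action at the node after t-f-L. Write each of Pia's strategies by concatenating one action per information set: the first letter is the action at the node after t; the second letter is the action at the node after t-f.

12

Row for r/H/B/Lo (columns fC, fL, gC, gL): (6,3) (6,3) (6,3) (6,3).
Under r/H/B/Lo, Omar's choice at the node after t-g and at the node after t-f-C and at the node after t-f-L can never be reached regardless of what Pia does, so varying those choices leaves every outcome unchanged.
Holding the reachable choices fixed and varying the unreachable ones freely already gives 2 × 3 × 2 = 12 equivalent strategies.
No other strategy reproduces this row, so those 12 are the full class: r/H/B/Hi, r/H/B/Lo, r/H/A/Hi, r/H/A/Lo, r/H/D/Hi, r/H/D/Lo, r/T/B/Hi, r/T/B/Lo, r/T/A/Hi, r/T/A/Lo, r/T/D/Hi, r/T/D/Lo.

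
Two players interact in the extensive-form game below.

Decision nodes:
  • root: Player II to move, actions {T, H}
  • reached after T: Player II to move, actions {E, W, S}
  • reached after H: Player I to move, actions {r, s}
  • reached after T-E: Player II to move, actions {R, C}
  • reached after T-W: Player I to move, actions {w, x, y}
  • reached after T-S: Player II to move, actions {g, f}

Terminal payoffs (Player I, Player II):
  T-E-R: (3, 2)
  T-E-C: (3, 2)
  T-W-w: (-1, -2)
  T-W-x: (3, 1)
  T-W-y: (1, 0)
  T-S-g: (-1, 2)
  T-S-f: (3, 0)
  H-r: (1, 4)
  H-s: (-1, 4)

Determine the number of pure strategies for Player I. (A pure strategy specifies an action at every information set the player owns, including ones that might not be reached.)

Player I owns the node after H with actions {r, s} — two choices.
Player I owns the node after T-W with actions {w, x, y} — three choices.
A pure strategy fixes one action at each information set independently, so the count is the product 2 × 3 = 6.
(For reference, Player II has 24 pure strategies, giving a 6×24 normal-form matrix.)

6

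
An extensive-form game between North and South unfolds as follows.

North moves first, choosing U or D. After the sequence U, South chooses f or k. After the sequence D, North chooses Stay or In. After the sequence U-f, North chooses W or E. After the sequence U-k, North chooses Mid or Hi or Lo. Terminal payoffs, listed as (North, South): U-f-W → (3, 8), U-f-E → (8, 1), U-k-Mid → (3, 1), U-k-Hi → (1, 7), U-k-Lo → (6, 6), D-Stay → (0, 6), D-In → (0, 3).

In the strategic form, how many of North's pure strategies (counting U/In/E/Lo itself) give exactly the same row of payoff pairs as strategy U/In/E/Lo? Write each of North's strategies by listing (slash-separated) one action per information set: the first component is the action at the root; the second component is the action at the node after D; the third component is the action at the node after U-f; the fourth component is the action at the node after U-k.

2

Row for U/In/E/Lo (columns f, k): (8,1) (6,6).
Under U/In/E/Lo, North's choice at the node after D can never be reached regardless of what South does, so varying those choices leaves every outcome unchanged.
Holding the reachable choices fixed and varying the unreachable one freely already gives 2 equivalent strategies.
No other strategy reproduces this row, so those 2 are the full class: U/Stay/E/Lo, U/In/E/Lo.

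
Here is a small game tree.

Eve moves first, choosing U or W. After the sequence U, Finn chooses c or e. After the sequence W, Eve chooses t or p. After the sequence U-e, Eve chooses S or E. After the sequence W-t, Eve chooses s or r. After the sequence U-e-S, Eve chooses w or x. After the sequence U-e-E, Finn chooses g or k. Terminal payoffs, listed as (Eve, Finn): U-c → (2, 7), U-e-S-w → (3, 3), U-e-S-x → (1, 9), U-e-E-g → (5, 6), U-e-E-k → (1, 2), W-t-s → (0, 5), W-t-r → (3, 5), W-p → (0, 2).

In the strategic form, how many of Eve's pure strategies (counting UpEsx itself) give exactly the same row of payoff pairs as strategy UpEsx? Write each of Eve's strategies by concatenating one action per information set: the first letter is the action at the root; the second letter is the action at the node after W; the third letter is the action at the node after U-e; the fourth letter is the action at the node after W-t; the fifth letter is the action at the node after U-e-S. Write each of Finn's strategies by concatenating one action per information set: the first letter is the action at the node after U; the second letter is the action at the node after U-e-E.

8

Row for UpEsx (columns cg, ck, eg, ek): (2,7) (2,7) (5,6) (1,2).
Under UpEsx, Eve's choice at the node after W and at the node after W-t and at the node after U-e-S can never be reached regardless of what Finn does, so varying those choices leaves every outcome unchanged.
Holding the reachable choices fixed and varying the unreachable ones freely already gives 2 × 2 × 2 = 8 equivalent strategies.
No other strategy reproduces this row, so those 8 are the full class: UtEsw, UtEsx, UtErw, UtErx, UpEsw, UpEsx, UpErw, UpErx.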